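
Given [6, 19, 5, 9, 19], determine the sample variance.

47.8

Step 1: Compute the mean: (6 + 19 + 5 + 9 + 19) / 5 = 11.6
Step 2: Compute squared deviations from the mean:
  (6 - 11.6)^2 = 31.36
  (19 - 11.6)^2 = 54.76
  (5 - 11.6)^2 = 43.56
  (9 - 11.6)^2 = 6.76
  (19 - 11.6)^2 = 54.76
Step 3: Sum of squared deviations = 191.2
Step 4: Sample variance = 191.2 / 4 = 47.8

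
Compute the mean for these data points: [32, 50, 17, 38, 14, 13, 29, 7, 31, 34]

26.5

Step 1: Sum all values: 32 + 50 + 17 + 38 + 14 + 13 + 29 + 7 + 31 + 34 = 265
Step 2: Count the number of values: n = 10
Step 3: Mean = sum / n = 265 / 10 = 26.5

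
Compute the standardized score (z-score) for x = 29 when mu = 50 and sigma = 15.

-1.4

Step 1: Recall the z-score formula: z = (x - mu) / sigma
Step 2: Substitute values: z = (29 - 50) / 15
Step 3: z = -21 / 15 = -1.4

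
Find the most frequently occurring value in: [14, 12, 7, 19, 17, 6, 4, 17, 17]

17

Step 1: Count the frequency of each value:
  4: appears 1 time(s)
  6: appears 1 time(s)
  7: appears 1 time(s)
  12: appears 1 time(s)
  14: appears 1 time(s)
  17: appears 3 time(s)
  19: appears 1 time(s)
Step 2: The value 17 appears most frequently (3 times).
Step 3: Mode = 17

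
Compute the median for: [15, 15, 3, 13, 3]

13

Step 1: Sort the data in ascending order: [3, 3, 13, 15, 15]
Step 2: The number of values is n = 5.
Step 3: Since n is odd, the median is the middle value at position 3: 13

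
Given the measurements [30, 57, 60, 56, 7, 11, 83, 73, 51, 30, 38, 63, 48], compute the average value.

46.6923

Step 1: Sum all values: 30 + 57 + 60 + 56 + 7 + 11 + 83 + 73 + 51 + 30 + 38 + 63 + 48 = 607
Step 2: Count the number of values: n = 13
Step 3: Mean = sum / n = 607 / 13 = 46.6923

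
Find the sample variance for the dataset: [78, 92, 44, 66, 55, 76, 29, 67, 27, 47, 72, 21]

516.1515

Step 1: Compute the mean: (78 + 92 + 44 + 66 + 55 + 76 + 29 + 67 + 27 + 47 + 72 + 21) / 12 = 56.1667
Step 2: Compute squared deviations from the mean:
  (78 - 56.1667)^2 = 476.6944
  (92 - 56.1667)^2 = 1284.0278
  (44 - 56.1667)^2 = 148.0278
  (66 - 56.1667)^2 = 96.6944
  (55 - 56.1667)^2 = 1.3611
  (76 - 56.1667)^2 = 393.3611
  (29 - 56.1667)^2 = 738.0278
  (67 - 56.1667)^2 = 117.3611
  (27 - 56.1667)^2 = 850.6944
  (47 - 56.1667)^2 = 84.0278
  (72 - 56.1667)^2 = 250.6944
  (21 - 56.1667)^2 = 1236.6944
Step 3: Sum of squared deviations = 5677.6667
Step 4: Sample variance = 5677.6667 / 11 = 516.1515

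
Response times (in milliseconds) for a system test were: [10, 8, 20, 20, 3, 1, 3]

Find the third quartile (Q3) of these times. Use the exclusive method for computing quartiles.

20

Step 1: Sort the data: [1, 3, 3, 8, 10, 20, 20]
Step 2: n = 7
Step 3: Using the exclusive quartile method:
  Q1 = 3
  Q2 (median) = 8
  Q3 = 20
  IQR = Q3 - Q1 = 20 - 3 = 17
Step 4: Q3 = 20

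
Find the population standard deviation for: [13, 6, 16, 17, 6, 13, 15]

4.1991

Step 1: Compute the mean: 12.2857
Step 2: Sum of squared deviations from the mean: 123.4286
Step 3: Population variance = 123.4286 / 7 = 17.6327
Step 4: Standard deviation = sqrt(17.6327) = 4.1991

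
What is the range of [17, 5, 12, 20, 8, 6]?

15

Step 1: Identify the maximum value: max = 20
Step 2: Identify the minimum value: min = 5
Step 3: Range = max - min = 20 - 5 = 15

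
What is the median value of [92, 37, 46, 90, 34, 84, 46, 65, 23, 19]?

46

Step 1: Sort the data in ascending order: [19, 23, 34, 37, 46, 46, 65, 84, 90, 92]
Step 2: The number of values is n = 10.
Step 3: Since n is even, the median is the average of positions 5 and 6:
  Median = (46 + 46) / 2 = 46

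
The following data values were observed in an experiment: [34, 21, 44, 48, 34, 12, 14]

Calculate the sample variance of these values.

201.9524

Step 1: Compute the mean: (34 + 21 + 44 + 48 + 34 + 12 + 14) / 7 = 29.5714
Step 2: Compute squared deviations from the mean:
  (34 - 29.5714)^2 = 19.6122
  (21 - 29.5714)^2 = 73.4694
  (44 - 29.5714)^2 = 208.1837
  (48 - 29.5714)^2 = 339.6122
  (34 - 29.5714)^2 = 19.6122
  (12 - 29.5714)^2 = 308.7551
  (14 - 29.5714)^2 = 242.4694
Step 3: Sum of squared deviations = 1211.7143
Step 4: Sample variance = 1211.7143 / 6 = 201.9524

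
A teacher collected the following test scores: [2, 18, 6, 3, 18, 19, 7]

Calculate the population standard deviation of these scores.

7.0276

Step 1: Compute the mean: 10.4286
Step 2: Sum of squared deviations from the mean: 345.7143
Step 3: Population variance = 345.7143 / 7 = 49.3878
Step 4: Standard deviation = sqrt(49.3878) = 7.0276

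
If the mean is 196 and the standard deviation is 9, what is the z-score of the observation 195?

-0.1111

Step 1: Recall the z-score formula: z = (x - mu) / sigma
Step 2: Substitute values: z = (195 - 196) / 9
Step 3: z = -1 / 9 = -0.1111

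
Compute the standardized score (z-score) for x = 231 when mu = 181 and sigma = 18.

2.7778

Step 1: Recall the z-score formula: z = (x - mu) / sigma
Step 2: Substitute values: z = (231 - 181) / 18
Step 3: z = 50 / 18 = 2.7778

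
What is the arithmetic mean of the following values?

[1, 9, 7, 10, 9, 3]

6.5

Step 1: Sum all values: 1 + 9 + 7 + 10 + 9 + 3 = 39
Step 2: Count the number of values: n = 6
Step 3: Mean = sum / n = 39 / 6 = 6.5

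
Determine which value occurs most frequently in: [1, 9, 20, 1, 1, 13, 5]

1

Step 1: Count the frequency of each value:
  1: appears 3 time(s)
  5: appears 1 time(s)
  9: appears 1 time(s)
  13: appears 1 time(s)
  20: appears 1 time(s)
Step 2: The value 1 appears most frequently (3 times).
Step 3: Mode = 1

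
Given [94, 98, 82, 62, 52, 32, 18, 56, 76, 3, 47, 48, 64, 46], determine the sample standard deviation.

26.9921

Step 1: Compute the mean: 55.5714
Step 2: Sum of squared deviations from the mean: 9471.4286
Step 3: Sample variance = 9471.4286 / 13 = 728.5714
Step 4: Standard deviation = sqrt(728.5714) = 26.9921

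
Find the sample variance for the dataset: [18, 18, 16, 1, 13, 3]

57.9

Step 1: Compute the mean: (18 + 18 + 16 + 1 + 13 + 3) / 6 = 11.5
Step 2: Compute squared deviations from the mean:
  (18 - 11.5)^2 = 42.25
  (18 - 11.5)^2 = 42.25
  (16 - 11.5)^2 = 20.25
  (1 - 11.5)^2 = 110.25
  (13 - 11.5)^2 = 2.25
  (3 - 11.5)^2 = 72.25
Step 3: Sum of squared deviations = 289.5
Step 4: Sample variance = 289.5 / 5 = 57.9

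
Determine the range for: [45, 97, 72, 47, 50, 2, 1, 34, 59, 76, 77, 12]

96

Step 1: Identify the maximum value: max = 97
Step 2: Identify the minimum value: min = 1
Step 3: Range = max - min = 97 - 1 = 96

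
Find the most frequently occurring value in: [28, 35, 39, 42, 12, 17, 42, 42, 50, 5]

42

Step 1: Count the frequency of each value:
  5: appears 1 time(s)
  12: appears 1 time(s)
  17: appears 1 time(s)
  28: appears 1 time(s)
  35: appears 1 time(s)
  39: appears 1 time(s)
  42: appears 3 time(s)
  50: appears 1 time(s)
Step 2: The value 42 appears most frequently (3 times).
Step 3: Mode = 42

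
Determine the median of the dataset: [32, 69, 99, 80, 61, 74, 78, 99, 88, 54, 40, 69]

71.5

Step 1: Sort the data in ascending order: [32, 40, 54, 61, 69, 69, 74, 78, 80, 88, 99, 99]
Step 2: The number of values is n = 12.
Step 3: Since n is even, the median is the average of positions 6 and 7:
  Median = (69 + 74) / 2 = 71.5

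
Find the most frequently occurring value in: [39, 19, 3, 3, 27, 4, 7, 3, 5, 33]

3

Step 1: Count the frequency of each value:
  3: appears 3 time(s)
  4: appears 1 time(s)
  5: appears 1 time(s)
  7: appears 1 time(s)
  19: appears 1 time(s)
  27: appears 1 time(s)
  33: appears 1 time(s)
  39: appears 1 time(s)
Step 2: The value 3 appears most frequently (3 times).
Step 3: Mode = 3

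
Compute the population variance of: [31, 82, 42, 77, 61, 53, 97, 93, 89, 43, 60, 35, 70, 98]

510.9643

Step 1: Compute the mean: (31 + 82 + 42 + 77 + 61 + 53 + 97 + 93 + 89 + 43 + 60 + 35 + 70 + 98) / 14 = 66.5
Step 2: Compute squared deviations from the mean:
  (31 - 66.5)^2 = 1260.25
  (82 - 66.5)^2 = 240.25
  (42 - 66.5)^2 = 600.25
  (77 - 66.5)^2 = 110.25
  (61 - 66.5)^2 = 30.25
  (53 - 66.5)^2 = 182.25
  (97 - 66.5)^2 = 930.25
  (93 - 66.5)^2 = 702.25
  (89 - 66.5)^2 = 506.25
  (43 - 66.5)^2 = 552.25
  (60 - 66.5)^2 = 42.25
  (35 - 66.5)^2 = 992.25
  (70 - 66.5)^2 = 12.25
  (98 - 66.5)^2 = 992.25
Step 3: Sum of squared deviations = 7153.5
Step 4: Population variance = 7153.5 / 14 = 510.9643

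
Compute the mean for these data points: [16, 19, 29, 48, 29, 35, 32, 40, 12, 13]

27.3

Step 1: Sum all values: 16 + 19 + 29 + 48 + 29 + 35 + 32 + 40 + 12 + 13 = 273
Step 2: Count the number of values: n = 10
Step 3: Mean = sum / n = 273 / 10 = 27.3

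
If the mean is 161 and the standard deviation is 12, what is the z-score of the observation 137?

-2

Step 1: Recall the z-score formula: z = (x - mu) / sigma
Step 2: Substitute values: z = (137 - 161) / 12
Step 3: z = -24 / 12 = -2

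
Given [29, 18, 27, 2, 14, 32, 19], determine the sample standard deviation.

10.3187

Step 1: Compute the mean: 20.1429
Step 2: Sum of squared deviations from the mean: 638.8571
Step 3: Sample variance = 638.8571 / 6 = 106.4762
Step 4: Standard deviation = sqrt(106.4762) = 10.3187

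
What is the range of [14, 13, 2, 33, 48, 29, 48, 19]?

46

Step 1: Identify the maximum value: max = 48
Step 2: Identify the minimum value: min = 2
Step 3: Range = max - min = 48 - 2 = 46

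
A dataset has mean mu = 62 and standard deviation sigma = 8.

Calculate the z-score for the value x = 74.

1.5

Step 1: Recall the z-score formula: z = (x - mu) / sigma
Step 2: Substitute values: z = (74 - 62) / 8
Step 3: z = 12 / 8 = 1.5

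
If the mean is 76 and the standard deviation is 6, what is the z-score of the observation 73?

-0.5

Step 1: Recall the z-score formula: z = (x - mu) / sigma
Step 2: Substitute values: z = (73 - 76) / 6
Step 3: z = -3 / 6 = -0.5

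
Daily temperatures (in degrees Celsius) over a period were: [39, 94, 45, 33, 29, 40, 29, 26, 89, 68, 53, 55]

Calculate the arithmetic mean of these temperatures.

50

Step 1: Sum all values: 39 + 94 + 45 + 33 + 29 + 40 + 29 + 26 + 89 + 68 + 53 + 55 = 600
Step 2: Count the number of values: n = 12
Step 3: Mean = sum / n = 600 / 12 = 50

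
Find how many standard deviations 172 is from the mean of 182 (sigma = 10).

-1

Step 1: Recall the z-score formula: z = (x - mu) / sigma
Step 2: Substitute values: z = (172 - 182) / 10
Step 3: z = -10 / 10 = -1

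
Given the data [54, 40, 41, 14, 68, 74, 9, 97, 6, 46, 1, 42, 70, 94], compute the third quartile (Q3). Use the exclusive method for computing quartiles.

71

Step 1: Sort the data: [1, 6, 9, 14, 40, 41, 42, 46, 54, 68, 70, 74, 94, 97]
Step 2: n = 14
Step 3: Using the exclusive quartile method:
  Q1 = 12.75
  Q2 (median) = 44
  Q3 = 71
  IQR = Q3 - Q1 = 71 - 12.75 = 58.25
Step 4: Q3 = 71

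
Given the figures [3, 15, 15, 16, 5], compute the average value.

10.8

Step 1: Sum all values: 3 + 15 + 15 + 16 + 5 = 54
Step 2: Count the number of values: n = 5
Step 3: Mean = sum / n = 54 / 5 = 10.8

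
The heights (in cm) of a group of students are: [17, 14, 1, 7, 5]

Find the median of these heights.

7

Step 1: Sort the data in ascending order: [1, 5, 7, 14, 17]
Step 2: The number of values is n = 5.
Step 3: Since n is odd, the median is the middle value at position 3: 7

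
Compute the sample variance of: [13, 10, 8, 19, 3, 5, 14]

30.5714

Step 1: Compute the mean: (13 + 10 + 8 + 19 + 3 + 5 + 14) / 7 = 10.2857
Step 2: Compute squared deviations from the mean:
  (13 - 10.2857)^2 = 7.3673
  (10 - 10.2857)^2 = 0.0816
  (8 - 10.2857)^2 = 5.2245
  (19 - 10.2857)^2 = 75.9388
  (3 - 10.2857)^2 = 53.0816
  (5 - 10.2857)^2 = 27.9388
  (14 - 10.2857)^2 = 13.7959
Step 3: Sum of squared deviations = 183.4286
Step 4: Sample variance = 183.4286 / 6 = 30.5714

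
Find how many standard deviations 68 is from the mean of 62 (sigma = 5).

1.2

Step 1: Recall the z-score formula: z = (x - mu) / sigma
Step 2: Substitute values: z = (68 - 62) / 5
Step 3: z = 6 / 5 = 1.2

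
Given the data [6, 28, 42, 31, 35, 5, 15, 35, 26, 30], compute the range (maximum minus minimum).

37

Step 1: Identify the maximum value: max = 42
Step 2: Identify the minimum value: min = 5
Step 3: Range = max - min = 42 - 5 = 37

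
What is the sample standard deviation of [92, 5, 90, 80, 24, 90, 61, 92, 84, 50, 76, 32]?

30.1883

Step 1: Compute the mean: 64.6667
Step 2: Sum of squared deviations from the mean: 10024.6667
Step 3: Sample variance = 10024.6667 / 11 = 911.3333
Step 4: Standard deviation = sqrt(911.3333) = 30.1883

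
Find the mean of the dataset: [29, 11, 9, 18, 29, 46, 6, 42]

23.75

Step 1: Sum all values: 29 + 11 + 9 + 18 + 29 + 46 + 6 + 42 = 190
Step 2: Count the number of values: n = 8
Step 3: Mean = sum / n = 190 / 8 = 23.75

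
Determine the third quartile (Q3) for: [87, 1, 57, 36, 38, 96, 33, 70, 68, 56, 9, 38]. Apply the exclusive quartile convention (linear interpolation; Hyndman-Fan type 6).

69.5

Step 1: Sort the data: [1, 9, 33, 36, 38, 38, 56, 57, 68, 70, 87, 96]
Step 2: n = 12
Step 3: Using the exclusive quartile method:
  Q1 = 33.75
  Q2 (median) = 47
  Q3 = 69.5
  IQR = Q3 - Q1 = 69.5 - 33.75 = 35.75
Step 4: Q3 = 69.5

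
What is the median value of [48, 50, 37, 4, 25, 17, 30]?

30

Step 1: Sort the data in ascending order: [4, 17, 25, 30, 37, 48, 50]
Step 2: The number of values is n = 7.
Step 3: Since n is odd, the median is the middle value at position 4: 30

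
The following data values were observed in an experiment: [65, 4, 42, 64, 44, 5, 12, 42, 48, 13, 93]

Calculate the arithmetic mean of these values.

39.2727

Step 1: Sum all values: 65 + 4 + 42 + 64 + 44 + 5 + 12 + 42 + 48 + 13 + 93 = 432
Step 2: Count the number of values: n = 11
Step 3: Mean = sum / n = 432 / 11 = 39.2727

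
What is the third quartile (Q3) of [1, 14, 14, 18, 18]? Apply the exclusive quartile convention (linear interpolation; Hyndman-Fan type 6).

18

Step 1: Sort the data: [1, 14, 14, 18, 18]
Step 2: n = 5
Step 3: Using the exclusive quartile method:
  Q1 = 7.5
  Q2 (median) = 14
  Q3 = 18
  IQR = Q3 - Q1 = 18 - 7.5 = 10.5
Step 4: Q3 = 18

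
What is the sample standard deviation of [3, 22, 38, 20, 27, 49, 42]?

15.5961

Step 1: Compute the mean: 28.7143
Step 2: Sum of squared deviations from the mean: 1459.4286
Step 3: Sample variance = 1459.4286 / 6 = 243.2381
Step 4: Standard deviation = sqrt(243.2381) = 15.5961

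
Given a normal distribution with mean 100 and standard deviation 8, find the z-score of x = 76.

-3

Step 1: Recall the z-score formula: z = (x - mu) / sigma
Step 2: Substitute values: z = (76 - 100) / 8
Step 3: z = -24 / 8 = -3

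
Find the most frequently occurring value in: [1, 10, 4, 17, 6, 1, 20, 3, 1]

1

Step 1: Count the frequency of each value:
  1: appears 3 time(s)
  3: appears 1 time(s)
  4: appears 1 time(s)
  6: appears 1 time(s)
  10: appears 1 time(s)
  17: appears 1 time(s)
  20: appears 1 time(s)
Step 2: The value 1 appears most frequently (3 times).
Step 3: Mode = 1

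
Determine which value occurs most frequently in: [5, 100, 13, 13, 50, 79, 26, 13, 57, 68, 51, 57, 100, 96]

13

Step 1: Count the frequency of each value:
  5: appears 1 time(s)
  13: appears 3 time(s)
  26: appears 1 time(s)
  50: appears 1 time(s)
  51: appears 1 time(s)
  57: appears 2 time(s)
  68: appears 1 time(s)
  79: appears 1 time(s)
  96: appears 1 time(s)
  100: appears 2 time(s)
Step 2: The value 13 appears most frequently (3 times).
Step 3: Mode = 13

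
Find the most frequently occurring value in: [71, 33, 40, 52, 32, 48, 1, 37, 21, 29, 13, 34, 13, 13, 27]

13

Step 1: Count the frequency of each value:
  1: appears 1 time(s)
  13: appears 3 time(s)
  21: appears 1 time(s)
  27: appears 1 time(s)
  29: appears 1 time(s)
  32: appears 1 time(s)
  33: appears 1 time(s)
  34: appears 1 time(s)
  37: appears 1 time(s)
  40: appears 1 time(s)
  48: appears 1 time(s)
  52: appears 1 time(s)
  71: appears 1 time(s)
Step 2: The value 13 appears most frequently (3 times).
Step 3: Mode = 13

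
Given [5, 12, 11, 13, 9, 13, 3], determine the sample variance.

15.9524

Step 1: Compute the mean: (5 + 12 + 11 + 13 + 9 + 13 + 3) / 7 = 9.4286
Step 2: Compute squared deviations from the mean:
  (5 - 9.4286)^2 = 19.6122
  (12 - 9.4286)^2 = 6.6122
  (11 - 9.4286)^2 = 2.4694
  (13 - 9.4286)^2 = 12.7551
  (9 - 9.4286)^2 = 0.1837
  (13 - 9.4286)^2 = 12.7551
  (3 - 9.4286)^2 = 41.3265
Step 3: Sum of squared deviations = 95.7143
Step 4: Sample variance = 95.7143 / 6 = 15.9524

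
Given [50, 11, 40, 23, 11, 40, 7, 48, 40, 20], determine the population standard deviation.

15.5371

Step 1: Compute the mean: 29
Step 2: Sum of squared deviations from the mean: 2414
Step 3: Population variance = 2414 / 10 = 241.4
Step 4: Standard deviation = sqrt(241.4) = 15.5371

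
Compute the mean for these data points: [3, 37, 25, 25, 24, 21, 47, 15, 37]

26

Step 1: Sum all values: 3 + 37 + 25 + 25 + 24 + 21 + 47 + 15 + 37 = 234
Step 2: Count the number of values: n = 9
Step 3: Mean = sum / n = 234 / 9 = 26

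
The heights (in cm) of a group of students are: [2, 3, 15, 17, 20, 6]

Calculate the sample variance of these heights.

60.3

Step 1: Compute the mean: (2 + 3 + 15 + 17 + 20 + 6) / 6 = 10.5
Step 2: Compute squared deviations from the mean:
  (2 - 10.5)^2 = 72.25
  (3 - 10.5)^2 = 56.25
  (15 - 10.5)^2 = 20.25
  (17 - 10.5)^2 = 42.25
  (20 - 10.5)^2 = 90.25
  (6 - 10.5)^2 = 20.25
Step 3: Sum of squared deviations = 301.5
Step 4: Sample variance = 301.5 / 5 = 60.3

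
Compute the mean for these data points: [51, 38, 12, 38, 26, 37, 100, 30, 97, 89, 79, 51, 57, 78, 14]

53.1333

Step 1: Sum all values: 51 + 38 + 12 + 38 + 26 + 37 + 100 + 30 + 97 + 89 + 79 + 51 + 57 + 78 + 14 = 797
Step 2: Count the number of values: n = 15
Step 3: Mean = sum / n = 797 / 15 = 53.1333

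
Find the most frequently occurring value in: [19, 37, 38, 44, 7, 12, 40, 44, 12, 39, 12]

12

Step 1: Count the frequency of each value:
  7: appears 1 time(s)
  12: appears 3 time(s)
  19: appears 1 time(s)
  37: appears 1 time(s)
  38: appears 1 time(s)
  39: appears 1 time(s)
  40: appears 1 time(s)
  44: appears 2 time(s)
Step 2: The value 12 appears most frequently (3 times).
Step 3: Mode = 12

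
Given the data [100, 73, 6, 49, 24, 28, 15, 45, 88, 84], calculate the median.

47

Step 1: Sort the data in ascending order: [6, 15, 24, 28, 45, 49, 73, 84, 88, 100]
Step 2: The number of values is n = 10.
Step 3: Since n is even, the median is the average of positions 5 and 6:
  Median = (45 + 49) / 2 = 47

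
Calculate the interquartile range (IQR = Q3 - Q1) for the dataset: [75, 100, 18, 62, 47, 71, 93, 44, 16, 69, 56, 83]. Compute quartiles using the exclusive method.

36.25

Step 1: Sort the data: [16, 18, 44, 47, 56, 62, 69, 71, 75, 83, 93, 100]
Step 2: n = 12
Step 3: Using the exclusive quartile method:
  Q1 = 44.75
  Q2 (median) = 65.5
  Q3 = 81
  IQR = Q3 - Q1 = 81 - 44.75 = 36.25
Step 4: IQR = 36.25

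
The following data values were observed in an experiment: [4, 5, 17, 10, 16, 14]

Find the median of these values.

12

Step 1: Sort the data in ascending order: [4, 5, 10, 14, 16, 17]
Step 2: The number of values is n = 6.
Step 3: Since n is even, the median is the average of positions 3 and 4:
  Median = (10 + 14) / 2 = 12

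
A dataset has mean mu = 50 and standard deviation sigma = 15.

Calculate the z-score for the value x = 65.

1

Step 1: Recall the z-score formula: z = (x - mu) / sigma
Step 2: Substitute values: z = (65 - 50) / 15
Step 3: z = 15 / 15 = 1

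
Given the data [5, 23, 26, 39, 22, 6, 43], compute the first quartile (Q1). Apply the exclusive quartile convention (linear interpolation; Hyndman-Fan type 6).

6

Step 1: Sort the data: [5, 6, 22, 23, 26, 39, 43]
Step 2: n = 7
Step 3: Using the exclusive quartile method:
  Q1 = 6
  Q2 (median) = 23
  Q3 = 39
  IQR = Q3 - Q1 = 39 - 6 = 33
Step 4: Q1 = 6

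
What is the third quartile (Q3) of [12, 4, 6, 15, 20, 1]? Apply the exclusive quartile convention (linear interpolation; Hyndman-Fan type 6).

16.25

Step 1: Sort the data: [1, 4, 6, 12, 15, 20]
Step 2: n = 6
Step 3: Using the exclusive quartile method:
  Q1 = 3.25
  Q2 (median) = 9
  Q3 = 16.25
  IQR = Q3 - Q1 = 16.25 - 3.25 = 13
Step 4: Q3 = 16.25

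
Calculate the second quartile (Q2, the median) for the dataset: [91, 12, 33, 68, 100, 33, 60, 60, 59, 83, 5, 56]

59.5

Step 1: Sort the data: [5, 12, 33, 33, 56, 59, 60, 60, 68, 83, 91, 100]
Step 2: n = 12
Step 3: Q2 is the median. Since n is even, it is the average of the values at positions 6 and 7:
  Q2 = (59 + 60) / 2 = 59.5
Step 4: Q2 = 59.5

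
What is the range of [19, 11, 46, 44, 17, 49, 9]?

40

Step 1: Identify the maximum value: max = 49
Step 2: Identify the minimum value: min = 9
Step 3: Range = max - min = 49 - 9 = 40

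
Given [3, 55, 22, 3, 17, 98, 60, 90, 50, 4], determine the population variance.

1147.56

Step 1: Compute the mean: (3 + 55 + 22 + 3 + 17 + 98 + 60 + 90 + 50 + 4) / 10 = 40.2
Step 2: Compute squared deviations from the mean:
  (3 - 40.2)^2 = 1383.84
  (55 - 40.2)^2 = 219.04
  (22 - 40.2)^2 = 331.24
  (3 - 40.2)^2 = 1383.84
  (17 - 40.2)^2 = 538.24
  (98 - 40.2)^2 = 3340.84
  (60 - 40.2)^2 = 392.04
  (90 - 40.2)^2 = 2480.04
  (50 - 40.2)^2 = 96.04
  (4 - 40.2)^2 = 1310.44
Step 3: Sum of squared deviations = 11475.6
Step 4: Population variance = 11475.6 / 10 = 1147.56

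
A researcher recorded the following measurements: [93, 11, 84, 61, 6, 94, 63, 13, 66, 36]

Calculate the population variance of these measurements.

1043.61

Step 1: Compute the mean: (93 + 11 + 84 + 61 + 6 + 94 + 63 + 13 + 66 + 36) / 10 = 52.7
Step 2: Compute squared deviations from the mean:
  (93 - 52.7)^2 = 1624.09
  (11 - 52.7)^2 = 1738.89
  (84 - 52.7)^2 = 979.69
  (61 - 52.7)^2 = 68.89
  (6 - 52.7)^2 = 2180.89
  (94 - 52.7)^2 = 1705.69
  (63 - 52.7)^2 = 106.09
  (13 - 52.7)^2 = 1576.09
  (66 - 52.7)^2 = 176.89
  (36 - 52.7)^2 = 278.89
Step 3: Sum of squared deviations = 10436.1
Step 4: Population variance = 10436.1 / 10 = 1043.61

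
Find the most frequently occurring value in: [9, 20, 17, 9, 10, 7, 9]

9

Step 1: Count the frequency of each value:
  7: appears 1 time(s)
  9: appears 3 time(s)
  10: appears 1 time(s)
  17: appears 1 time(s)
  20: appears 1 time(s)
Step 2: The value 9 appears most frequently (3 times).
Step 3: Mode = 9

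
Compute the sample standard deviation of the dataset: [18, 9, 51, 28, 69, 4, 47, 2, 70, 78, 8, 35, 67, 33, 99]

30.4378

Step 1: Compute the mean: 41.2
Step 2: Sum of squared deviations from the mean: 12970.4
Step 3: Sample variance = 12970.4 / 14 = 926.4571
Step 4: Standard deviation = sqrt(926.4571) = 30.4378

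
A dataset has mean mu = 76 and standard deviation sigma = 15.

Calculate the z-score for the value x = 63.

-0.8667

Step 1: Recall the z-score formula: z = (x - mu) / sigma
Step 2: Substitute values: z = (63 - 76) / 15
Step 3: z = -13 / 15 = -0.8667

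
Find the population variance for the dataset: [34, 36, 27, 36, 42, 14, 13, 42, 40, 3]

174.21

Step 1: Compute the mean: (34 + 36 + 27 + 36 + 42 + 14 + 13 + 42 + 40 + 3) / 10 = 28.7
Step 2: Compute squared deviations from the mean:
  (34 - 28.7)^2 = 28.09
  (36 - 28.7)^2 = 53.29
  (27 - 28.7)^2 = 2.89
  (36 - 28.7)^2 = 53.29
  (42 - 28.7)^2 = 176.89
  (14 - 28.7)^2 = 216.09
  (13 - 28.7)^2 = 246.49
  (42 - 28.7)^2 = 176.89
  (40 - 28.7)^2 = 127.69
  (3 - 28.7)^2 = 660.49
Step 3: Sum of squared deviations = 1742.1
Step 4: Population variance = 1742.1 / 10 = 174.21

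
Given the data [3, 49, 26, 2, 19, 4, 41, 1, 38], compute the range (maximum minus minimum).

48

Step 1: Identify the maximum value: max = 49
Step 2: Identify the minimum value: min = 1
Step 3: Range = max - min = 49 - 1 = 48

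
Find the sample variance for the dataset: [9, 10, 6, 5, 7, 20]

29.9

Step 1: Compute the mean: (9 + 10 + 6 + 5 + 7 + 20) / 6 = 9.5
Step 2: Compute squared deviations from the mean:
  (9 - 9.5)^2 = 0.25
  (10 - 9.5)^2 = 0.25
  (6 - 9.5)^2 = 12.25
  (5 - 9.5)^2 = 20.25
  (7 - 9.5)^2 = 6.25
  (20 - 9.5)^2 = 110.25
Step 3: Sum of squared deviations = 149.5
Step 4: Sample variance = 149.5 / 5 = 29.9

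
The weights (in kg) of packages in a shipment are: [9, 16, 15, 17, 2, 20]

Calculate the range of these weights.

18

Step 1: Identify the maximum value: max = 20
Step 2: Identify the minimum value: min = 2
Step 3: Range = max - min = 20 - 2 = 18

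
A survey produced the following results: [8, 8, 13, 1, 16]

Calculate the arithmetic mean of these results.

9.2

Step 1: Sum all values: 8 + 8 + 13 + 1 + 16 = 46
Step 2: Count the number of values: n = 5
Step 3: Mean = sum / n = 46 / 5 = 9.2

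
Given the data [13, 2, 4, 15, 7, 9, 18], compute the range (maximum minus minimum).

16

Step 1: Identify the maximum value: max = 18
Step 2: Identify the minimum value: min = 2
Step 3: Range = max - min = 18 - 2 = 16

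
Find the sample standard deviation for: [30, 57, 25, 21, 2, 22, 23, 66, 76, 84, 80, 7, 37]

28.3289

Step 1: Compute the mean: 40.7692
Step 2: Sum of squared deviations from the mean: 9630.3077
Step 3: Sample variance = 9630.3077 / 12 = 802.5256
Step 4: Standard deviation = sqrt(802.5256) = 28.3289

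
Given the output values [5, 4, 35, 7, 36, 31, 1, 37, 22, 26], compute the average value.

20.4

Step 1: Sum all values: 5 + 4 + 35 + 7 + 36 + 31 + 1 + 37 + 22 + 26 = 204
Step 2: Count the number of values: n = 10
Step 3: Mean = sum / n = 204 / 10 = 20.4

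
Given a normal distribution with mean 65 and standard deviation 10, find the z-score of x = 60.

-0.5

Step 1: Recall the z-score formula: z = (x - mu) / sigma
Step 2: Substitute values: z = (60 - 65) / 10
Step 3: z = -5 / 10 = -0.5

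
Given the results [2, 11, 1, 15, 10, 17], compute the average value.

9.3333

Step 1: Sum all values: 2 + 11 + 1 + 15 + 10 + 17 = 56
Step 2: Count the number of values: n = 6
Step 3: Mean = sum / n = 56 / 6 = 9.3333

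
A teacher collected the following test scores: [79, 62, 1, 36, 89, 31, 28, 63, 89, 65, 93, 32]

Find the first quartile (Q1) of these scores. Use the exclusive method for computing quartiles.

31.25

Step 1: Sort the data: [1, 28, 31, 32, 36, 62, 63, 65, 79, 89, 89, 93]
Step 2: n = 12
Step 3: Using the exclusive quartile method:
  Q1 = 31.25
  Q2 (median) = 62.5
  Q3 = 86.5
  IQR = Q3 - Q1 = 86.5 - 31.25 = 55.25
Step 4: Q1 = 31.25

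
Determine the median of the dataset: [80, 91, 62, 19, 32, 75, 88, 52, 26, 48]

57

Step 1: Sort the data in ascending order: [19, 26, 32, 48, 52, 62, 75, 80, 88, 91]
Step 2: The number of values is n = 10.
Step 3: Since n is even, the median is the average of positions 5 and 6:
  Median = (52 + 62) / 2 = 57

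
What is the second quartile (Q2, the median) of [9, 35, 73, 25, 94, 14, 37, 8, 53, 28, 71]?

35

Step 1: Sort the data: [8, 9, 14, 25, 28, 35, 37, 53, 71, 73, 94]
Step 2: n = 11
Step 3: Q2 is the median. Since n is odd, it is the middle value at position 6: 35
Step 4: Q2 = 35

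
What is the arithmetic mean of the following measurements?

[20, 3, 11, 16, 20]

14

Step 1: Sum all values: 20 + 3 + 11 + 16 + 20 = 70
Step 2: Count the number of values: n = 5
Step 3: Mean = sum / n = 70 / 5 = 14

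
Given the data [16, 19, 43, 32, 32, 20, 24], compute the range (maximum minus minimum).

27

Step 1: Identify the maximum value: max = 43
Step 2: Identify the minimum value: min = 16
Step 3: Range = max - min = 43 - 16 = 27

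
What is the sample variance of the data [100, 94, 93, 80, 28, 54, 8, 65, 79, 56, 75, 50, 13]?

910.641

Step 1: Compute the mean: (100 + 94 + 93 + 80 + 28 + 54 + 8 + 65 + 79 + 56 + 75 + 50 + 13) / 13 = 61.1538
Step 2: Compute squared deviations from the mean:
  (100 - 61.1538)^2 = 1509.0237
  (94 - 61.1538)^2 = 1078.8698
  (93 - 61.1538)^2 = 1014.1775
  (80 - 61.1538)^2 = 355.1775
  (28 - 61.1538)^2 = 1099.1775
  (54 - 61.1538)^2 = 51.1775
  (8 - 61.1538)^2 = 2825.3314
  (65 - 61.1538)^2 = 14.7929
  (79 - 61.1538)^2 = 318.4852
  (56 - 61.1538)^2 = 26.5621
  (75 - 61.1538)^2 = 191.716
  (50 - 61.1538)^2 = 124.4083
  (13 - 61.1538)^2 = 2318.7929
Step 3: Sum of squared deviations = 10927.6923
Step 4: Sample variance = 10927.6923 / 12 = 910.641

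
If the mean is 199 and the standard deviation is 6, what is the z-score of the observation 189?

-1.6667

Step 1: Recall the z-score formula: z = (x - mu) / sigma
Step 2: Substitute values: z = (189 - 199) / 6
Step 3: z = -10 / 6 = -1.6667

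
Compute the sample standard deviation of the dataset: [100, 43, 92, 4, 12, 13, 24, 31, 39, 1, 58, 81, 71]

33.8653

Step 1: Compute the mean: 43.7692
Step 2: Sum of squared deviations from the mean: 13762.3077
Step 3: Sample variance = 13762.3077 / 12 = 1146.859
Step 4: Standard deviation = sqrt(1146.859) = 33.8653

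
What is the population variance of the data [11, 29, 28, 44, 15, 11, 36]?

142.6939

Step 1: Compute the mean: (11 + 29 + 28 + 44 + 15 + 11 + 36) / 7 = 24.8571
Step 2: Compute squared deviations from the mean:
  (11 - 24.8571)^2 = 192.0204
  (29 - 24.8571)^2 = 17.1633
  (28 - 24.8571)^2 = 9.8776
  (44 - 24.8571)^2 = 366.449
  (15 - 24.8571)^2 = 97.1633
  (11 - 24.8571)^2 = 192.0204
  (36 - 24.8571)^2 = 124.1633
Step 3: Sum of squared deviations = 998.8571
Step 4: Population variance = 998.8571 / 7 = 142.6939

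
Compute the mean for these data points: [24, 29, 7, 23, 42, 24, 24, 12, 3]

20.8889

Step 1: Sum all values: 24 + 29 + 7 + 23 + 42 + 24 + 24 + 12 + 3 = 188
Step 2: Count the number of values: n = 9
Step 3: Mean = sum / n = 188 / 9 = 20.8889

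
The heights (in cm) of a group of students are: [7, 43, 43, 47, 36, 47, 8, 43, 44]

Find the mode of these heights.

43

Step 1: Count the frequency of each value:
  7: appears 1 time(s)
  8: appears 1 time(s)
  36: appears 1 time(s)
  43: appears 3 time(s)
  44: appears 1 time(s)
  47: appears 2 time(s)
Step 2: The value 43 appears most frequently (3 times).
Step 3: Mode = 43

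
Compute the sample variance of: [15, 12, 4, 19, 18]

36.3

Step 1: Compute the mean: (15 + 12 + 4 + 19 + 18) / 5 = 13.6
Step 2: Compute squared deviations from the mean:
  (15 - 13.6)^2 = 1.96
  (12 - 13.6)^2 = 2.56
  (4 - 13.6)^2 = 92.16
  (19 - 13.6)^2 = 29.16
  (18 - 13.6)^2 = 19.36
Step 3: Sum of squared deviations = 145.2
Step 4: Sample variance = 145.2 / 4 = 36.3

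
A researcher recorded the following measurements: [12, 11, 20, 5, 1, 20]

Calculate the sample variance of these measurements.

59.5

Step 1: Compute the mean: (12 + 11 + 20 + 5 + 1 + 20) / 6 = 11.5
Step 2: Compute squared deviations from the mean:
  (12 - 11.5)^2 = 0.25
  (11 - 11.5)^2 = 0.25
  (20 - 11.5)^2 = 72.25
  (5 - 11.5)^2 = 42.25
  (1 - 11.5)^2 = 110.25
  (20 - 11.5)^2 = 72.25
Step 3: Sum of squared deviations = 297.5
Step 4: Sample variance = 297.5 / 5 = 59.5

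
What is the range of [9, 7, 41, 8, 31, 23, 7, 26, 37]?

34

Step 1: Identify the maximum value: max = 41
Step 2: Identify the minimum value: min = 7
Step 3: Range = max - min = 41 - 7 = 34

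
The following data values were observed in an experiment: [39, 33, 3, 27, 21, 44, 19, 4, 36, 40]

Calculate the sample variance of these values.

213.6

Step 1: Compute the mean: (39 + 33 + 3 + 27 + 21 + 44 + 19 + 4 + 36 + 40) / 10 = 26.6
Step 2: Compute squared deviations from the mean:
  (39 - 26.6)^2 = 153.76
  (33 - 26.6)^2 = 40.96
  (3 - 26.6)^2 = 556.96
  (27 - 26.6)^2 = 0.16
  (21 - 26.6)^2 = 31.36
  (44 - 26.6)^2 = 302.76
  (19 - 26.6)^2 = 57.76
  (4 - 26.6)^2 = 510.76
  (36 - 26.6)^2 = 88.36
  (40 - 26.6)^2 = 179.56
Step 3: Sum of squared deviations = 1922.4
Step 4: Sample variance = 1922.4 / 9 = 213.6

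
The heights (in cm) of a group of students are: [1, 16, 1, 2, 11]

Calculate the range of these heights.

15

Step 1: Identify the maximum value: max = 16
Step 2: Identify the minimum value: min = 1
Step 3: Range = max - min = 16 - 1 = 15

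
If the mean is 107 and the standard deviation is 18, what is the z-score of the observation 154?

2.6111

Step 1: Recall the z-score formula: z = (x - mu) / sigma
Step 2: Substitute values: z = (154 - 107) / 18
Step 3: z = 47 / 18 = 2.6111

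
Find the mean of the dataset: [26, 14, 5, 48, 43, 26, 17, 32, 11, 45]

26.7

Step 1: Sum all values: 26 + 14 + 5 + 48 + 43 + 26 + 17 + 32 + 11 + 45 = 267
Step 2: Count the number of values: n = 10
Step 3: Mean = sum / n = 267 / 10 = 26.7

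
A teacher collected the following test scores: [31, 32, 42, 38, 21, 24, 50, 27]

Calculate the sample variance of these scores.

94.4107

Step 1: Compute the mean: (31 + 32 + 42 + 38 + 21 + 24 + 50 + 27) / 8 = 33.125
Step 2: Compute squared deviations from the mean:
  (31 - 33.125)^2 = 4.5156
  (32 - 33.125)^2 = 1.2656
  (42 - 33.125)^2 = 78.7656
  (38 - 33.125)^2 = 23.7656
  (21 - 33.125)^2 = 147.0156
  (24 - 33.125)^2 = 83.2656
  (50 - 33.125)^2 = 284.7656
  (27 - 33.125)^2 = 37.5156
Step 3: Sum of squared deviations = 660.875
Step 4: Sample variance = 660.875 / 7 = 94.4107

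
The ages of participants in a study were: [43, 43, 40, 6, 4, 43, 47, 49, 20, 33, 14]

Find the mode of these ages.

43

Step 1: Count the frequency of each value:
  4: appears 1 time(s)
  6: appears 1 time(s)
  14: appears 1 time(s)
  20: appears 1 time(s)
  33: appears 1 time(s)
  40: appears 1 time(s)
  43: appears 3 time(s)
  47: appears 1 time(s)
  49: appears 1 time(s)
Step 2: The value 43 appears most frequently (3 times).
Step 3: Mode = 43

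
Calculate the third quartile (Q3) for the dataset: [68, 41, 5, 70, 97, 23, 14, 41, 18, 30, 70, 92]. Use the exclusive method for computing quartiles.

70

Step 1: Sort the data: [5, 14, 18, 23, 30, 41, 41, 68, 70, 70, 92, 97]
Step 2: n = 12
Step 3: Using the exclusive quartile method:
  Q1 = 19.25
  Q2 (median) = 41
  Q3 = 70
  IQR = Q3 - Q1 = 70 - 19.25 = 50.75
Step 4: Q3 = 70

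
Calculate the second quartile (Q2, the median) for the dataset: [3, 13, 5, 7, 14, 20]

10

Step 1: Sort the data: [3, 5, 7, 13, 14, 20]
Step 2: n = 6
Step 3: Q2 is the median. Since n is even, it is the average of the values at positions 3 and 4:
  Q2 = (7 + 13) / 2 = 10
Step 4: Q2 = 10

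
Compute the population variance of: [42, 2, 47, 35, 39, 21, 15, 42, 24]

200.8889

Step 1: Compute the mean: (42 + 2 + 47 + 35 + 39 + 21 + 15 + 42 + 24) / 9 = 29.6667
Step 2: Compute squared deviations from the mean:
  (42 - 29.6667)^2 = 152.1111
  (2 - 29.6667)^2 = 765.4444
  (47 - 29.6667)^2 = 300.4444
  (35 - 29.6667)^2 = 28.4444
  (39 - 29.6667)^2 = 87.1111
  (21 - 29.6667)^2 = 75.1111
  (15 - 29.6667)^2 = 215.1111
  (42 - 29.6667)^2 = 152.1111
  (24 - 29.6667)^2 = 32.1111
Step 3: Sum of squared deviations = 1808
Step 4: Population variance = 1808 / 9 = 200.8889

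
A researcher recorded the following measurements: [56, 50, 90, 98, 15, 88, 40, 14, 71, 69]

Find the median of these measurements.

62.5

Step 1: Sort the data in ascending order: [14, 15, 40, 50, 56, 69, 71, 88, 90, 98]
Step 2: The number of values is n = 10.
Step 3: Since n is even, the median is the average of positions 5 and 6:
  Median = (56 + 69) / 2 = 62.5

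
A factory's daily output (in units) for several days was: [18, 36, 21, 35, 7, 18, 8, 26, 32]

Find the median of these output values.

21

Step 1: Sort the data in ascending order: [7, 8, 18, 18, 21, 26, 32, 35, 36]
Step 2: The number of values is n = 9.
Step 3: Since n is odd, the median is the middle value at position 5: 21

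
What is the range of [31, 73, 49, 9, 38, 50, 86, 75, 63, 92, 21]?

83

Step 1: Identify the maximum value: max = 92
Step 2: Identify the minimum value: min = 9
Step 3: Range = max - min = 92 - 9 = 83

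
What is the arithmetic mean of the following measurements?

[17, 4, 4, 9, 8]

8.4

Step 1: Sum all values: 17 + 4 + 4 + 9 + 8 = 42
Step 2: Count the number of values: n = 5
Step 3: Mean = sum / n = 42 / 5 = 8.4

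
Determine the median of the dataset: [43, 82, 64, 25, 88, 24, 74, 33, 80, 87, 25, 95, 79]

74

Step 1: Sort the data in ascending order: [24, 25, 25, 33, 43, 64, 74, 79, 80, 82, 87, 88, 95]
Step 2: The number of values is n = 13.
Step 3: Since n is odd, the median is the middle value at position 7: 74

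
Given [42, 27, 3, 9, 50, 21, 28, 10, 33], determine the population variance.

219.0617

Step 1: Compute the mean: (42 + 27 + 3 + 9 + 50 + 21 + 28 + 10 + 33) / 9 = 24.7778
Step 2: Compute squared deviations from the mean:
  (42 - 24.7778)^2 = 296.6049
  (27 - 24.7778)^2 = 4.9383
  (3 - 24.7778)^2 = 474.2716
  (9 - 24.7778)^2 = 248.9383
  (50 - 24.7778)^2 = 636.1605
  (21 - 24.7778)^2 = 14.2716
  (28 - 24.7778)^2 = 10.3827
  (10 - 24.7778)^2 = 218.3827
  (33 - 24.7778)^2 = 67.6049
Step 3: Sum of squared deviations = 1971.5556
Step 4: Population variance = 1971.5556 / 9 = 219.0617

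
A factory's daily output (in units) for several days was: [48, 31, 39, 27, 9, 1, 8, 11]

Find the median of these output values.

19

Step 1: Sort the data in ascending order: [1, 8, 9, 11, 27, 31, 39, 48]
Step 2: The number of values is n = 8.
Step 3: Since n is even, the median is the average of positions 4 and 5:
  Median = (11 + 27) / 2 = 19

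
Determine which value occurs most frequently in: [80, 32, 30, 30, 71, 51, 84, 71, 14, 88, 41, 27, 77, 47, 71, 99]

71

Step 1: Count the frequency of each value:
  14: appears 1 time(s)
  27: appears 1 time(s)
  30: appears 2 time(s)
  32: appears 1 time(s)
  41: appears 1 time(s)
  47: appears 1 time(s)
  51: appears 1 time(s)
  71: appears 3 time(s)
  77: appears 1 time(s)
  80: appears 1 time(s)
  84: appears 1 time(s)
  88: appears 1 time(s)
  99: appears 1 time(s)
Step 2: The value 71 appears most frequently (3 times).
Step 3: Mode = 71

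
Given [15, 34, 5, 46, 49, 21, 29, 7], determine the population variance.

243.6875

Step 1: Compute the mean: (15 + 34 + 5 + 46 + 49 + 21 + 29 + 7) / 8 = 25.75
Step 2: Compute squared deviations from the mean:
  (15 - 25.75)^2 = 115.5625
  (34 - 25.75)^2 = 68.0625
  (5 - 25.75)^2 = 430.5625
  (46 - 25.75)^2 = 410.0625
  (49 - 25.75)^2 = 540.5625
  (21 - 25.75)^2 = 22.5625
  (29 - 25.75)^2 = 10.5625
  (7 - 25.75)^2 = 351.5625
Step 3: Sum of squared deviations = 1949.5
Step 4: Population variance = 1949.5 / 8 = 243.6875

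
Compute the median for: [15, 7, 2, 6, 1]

6

Step 1: Sort the data in ascending order: [1, 2, 6, 7, 15]
Step 2: The number of values is n = 5.
Step 3: Since n is odd, the median is the middle value at position 3: 6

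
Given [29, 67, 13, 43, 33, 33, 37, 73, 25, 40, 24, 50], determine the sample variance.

304.6288

Step 1: Compute the mean: (29 + 67 + 13 + 43 + 33 + 33 + 37 + 73 + 25 + 40 + 24 + 50) / 12 = 38.9167
Step 2: Compute squared deviations from the mean:
  (29 - 38.9167)^2 = 98.3403
  (67 - 38.9167)^2 = 788.6736
  (13 - 38.9167)^2 = 671.6736
  (43 - 38.9167)^2 = 16.6736
  (33 - 38.9167)^2 = 35.0069
  (33 - 38.9167)^2 = 35.0069
  (37 - 38.9167)^2 = 3.6736
  (73 - 38.9167)^2 = 1161.6736
  (25 - 38.9167)^2 = 193.6736
  (40 - 38.9167)^2 = 1.1736
  (24 - 38.9167)^2 = 222.5069
  (50 - 38.9167)^2 = 122.8403
Step 3: Sum of squared deviations = 3350.9167
Step 4: Sample variance = 3350.9167 / 11 = 304.6288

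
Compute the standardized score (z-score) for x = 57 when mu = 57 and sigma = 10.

0

Step 1: Recall the z-score formula: z = (x - mu) / sigma
Step 2: Substitute values: z = (57 - 57) / 10
Step 3: z = 0 / 10 = 0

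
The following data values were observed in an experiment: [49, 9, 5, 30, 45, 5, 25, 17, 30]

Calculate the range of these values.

44

Step 1: Identify the maximum value: max = 49
Step 2: Identify the minimum value: min = 5
Step 3: Range = max - min = 49 - 5 = 44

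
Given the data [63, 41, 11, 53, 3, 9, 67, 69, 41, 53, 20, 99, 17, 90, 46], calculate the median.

46

Step 1: Sort the data in ascending order: [3, 9, 11, 17, 20, 41, 41, 46, 53, 53, 63, 67, 69, 90, 99]
Step 2: The number of values is n = 15.
Step 3: Since n is odd, the median is the middle value at position 8: 46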